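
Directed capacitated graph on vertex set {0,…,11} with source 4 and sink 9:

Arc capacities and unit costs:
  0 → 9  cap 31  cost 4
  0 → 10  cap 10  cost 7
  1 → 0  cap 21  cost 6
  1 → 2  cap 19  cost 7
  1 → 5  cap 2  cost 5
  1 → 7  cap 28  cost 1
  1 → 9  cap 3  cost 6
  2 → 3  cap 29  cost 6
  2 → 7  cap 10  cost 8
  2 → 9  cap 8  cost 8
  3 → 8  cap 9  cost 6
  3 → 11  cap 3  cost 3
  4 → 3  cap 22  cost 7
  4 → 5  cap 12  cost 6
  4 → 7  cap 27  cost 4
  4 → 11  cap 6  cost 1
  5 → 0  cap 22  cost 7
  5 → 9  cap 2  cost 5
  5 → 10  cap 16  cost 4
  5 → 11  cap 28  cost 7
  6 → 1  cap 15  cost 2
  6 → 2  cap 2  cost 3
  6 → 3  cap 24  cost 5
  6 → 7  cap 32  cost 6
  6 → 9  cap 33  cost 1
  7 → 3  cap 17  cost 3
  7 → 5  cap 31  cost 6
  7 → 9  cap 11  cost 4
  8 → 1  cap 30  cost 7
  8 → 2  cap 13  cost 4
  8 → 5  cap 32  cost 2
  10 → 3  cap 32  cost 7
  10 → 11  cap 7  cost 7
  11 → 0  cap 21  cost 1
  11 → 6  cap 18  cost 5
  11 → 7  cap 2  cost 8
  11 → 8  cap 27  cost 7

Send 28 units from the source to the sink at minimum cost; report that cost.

shortest-cost path #1: 4→11→0→9 push 6 @ unit cost 6 (adds 36)
shortest-cost path #2: 4→7→9 push 11 @ unit cost 8 (adds 88)
shortest-cost path #3: 4→5→9 push 2 @ unit cost 11 (adds 22)
shortest-cost path #4: 4→3→11→0→9 push 3 @ unit cost 15 (adds 45)
shortest-cost path #5: 4→5→0→9 push 6 @ unit cost 17 (adds 102)
total cost = 293

Minimum cost for 28 units: 293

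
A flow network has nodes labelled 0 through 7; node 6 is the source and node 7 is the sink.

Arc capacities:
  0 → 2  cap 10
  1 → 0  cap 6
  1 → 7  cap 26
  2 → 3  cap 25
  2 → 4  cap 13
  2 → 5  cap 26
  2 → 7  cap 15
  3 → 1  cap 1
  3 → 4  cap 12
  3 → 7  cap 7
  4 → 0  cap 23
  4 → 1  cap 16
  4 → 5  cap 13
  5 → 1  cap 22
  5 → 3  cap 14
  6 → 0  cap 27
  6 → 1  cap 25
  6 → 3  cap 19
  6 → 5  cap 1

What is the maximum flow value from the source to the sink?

augment #1: 6→1→7 bottleneck 25, total now 25
augment #2: 6→3→7 bottleneck 7, total now 32
augment #3: 6→0→2→7 bottleneck 10, total now 42
augment #4: 6→3→1→7 bottleneck 1, total now 43

Maximum flow value: 43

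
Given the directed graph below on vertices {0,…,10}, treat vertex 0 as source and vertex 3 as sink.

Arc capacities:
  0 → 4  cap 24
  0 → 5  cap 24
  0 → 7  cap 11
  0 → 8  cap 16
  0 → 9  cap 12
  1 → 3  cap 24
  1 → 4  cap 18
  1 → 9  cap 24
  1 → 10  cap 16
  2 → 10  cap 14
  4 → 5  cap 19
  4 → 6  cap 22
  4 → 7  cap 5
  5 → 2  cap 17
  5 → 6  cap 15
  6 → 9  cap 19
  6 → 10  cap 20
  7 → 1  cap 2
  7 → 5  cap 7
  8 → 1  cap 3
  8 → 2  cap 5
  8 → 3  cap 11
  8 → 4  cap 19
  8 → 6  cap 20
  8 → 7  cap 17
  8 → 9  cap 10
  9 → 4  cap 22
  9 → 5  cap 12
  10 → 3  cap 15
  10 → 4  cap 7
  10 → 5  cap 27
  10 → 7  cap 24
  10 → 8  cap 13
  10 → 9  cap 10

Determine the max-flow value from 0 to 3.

Maximum flow value: 31

augment #1: 0→8→3 bottleneck 11, total now 11
augment #2: 0→7→1→3 bottleneck 2, total now 13
augment #3: 0→8→1→3 bottleneck 3, total now 16
augment #4: 0→4→6→10→3 bottleneck 15, total now 31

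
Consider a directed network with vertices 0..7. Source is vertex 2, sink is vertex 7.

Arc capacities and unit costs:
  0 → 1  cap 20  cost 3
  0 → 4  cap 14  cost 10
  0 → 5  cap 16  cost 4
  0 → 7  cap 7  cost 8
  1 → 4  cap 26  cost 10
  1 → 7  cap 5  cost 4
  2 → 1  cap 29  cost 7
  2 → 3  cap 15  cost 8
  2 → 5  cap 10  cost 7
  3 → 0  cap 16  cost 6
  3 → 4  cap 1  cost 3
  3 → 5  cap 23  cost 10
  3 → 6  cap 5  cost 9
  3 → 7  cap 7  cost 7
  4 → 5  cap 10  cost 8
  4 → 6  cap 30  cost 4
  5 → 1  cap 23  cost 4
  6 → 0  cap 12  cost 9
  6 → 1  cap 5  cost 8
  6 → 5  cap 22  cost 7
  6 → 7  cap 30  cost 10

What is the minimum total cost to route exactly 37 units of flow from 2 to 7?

Minimum cost for 37 units: 866

shortest-cost path #1: 2→1→7 push 5 @ unit cost 11 (adds 55)
shortest-cost path #2: 2→3→7 push 7 @ unit cost 15 (adds 105)
shortest-cost path #3: 2→3→0→7 push 7 @ unit cost 22 (adds 154)
shortest-cost path #4: 2→3→4→6→7 push 1 @ unit cost 25 (adds 25)
shortest-cost path #5: 2→1→4→6→7 push 17 @ unit cost 31 (adds 527)
total cost = 866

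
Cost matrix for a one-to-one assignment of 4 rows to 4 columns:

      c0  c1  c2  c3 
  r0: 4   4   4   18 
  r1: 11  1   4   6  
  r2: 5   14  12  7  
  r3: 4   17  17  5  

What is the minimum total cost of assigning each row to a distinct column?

Minimum assignment cost: 15

optimal assignment: row0→col2 (cost 4), row1→col1 (cost 1), row2→col0 (cost 5), row3→col3 (cost 5)
total = 4 + 1 + 5 + 5 = 15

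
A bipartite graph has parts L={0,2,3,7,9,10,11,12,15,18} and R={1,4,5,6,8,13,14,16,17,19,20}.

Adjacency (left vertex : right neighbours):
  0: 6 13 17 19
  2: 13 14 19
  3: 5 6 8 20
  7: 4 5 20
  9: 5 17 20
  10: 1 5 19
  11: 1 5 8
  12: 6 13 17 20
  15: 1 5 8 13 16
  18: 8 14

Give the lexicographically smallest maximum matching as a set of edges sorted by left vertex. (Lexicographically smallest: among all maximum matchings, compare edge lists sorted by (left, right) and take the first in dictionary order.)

Lex-smallest maximum matching: {(0,6), (2,13), (3,5), (7,4), (9,17), (10,1), (11,8), (12,20), (15,16), (18,14)}

|M| = 10 (so the lex-smallest maximum matching has 10 edges)
process left vertices in ascending order; for each, take the smallest-labelled available neighbour that still permits 10 edges overall, or leave it unmatched if none does
lex-smallest matching: {0-6, 2-13, 3-5, 7-4, 9-17, 10-1, 11-8, 12-20, 15-16, 18-14}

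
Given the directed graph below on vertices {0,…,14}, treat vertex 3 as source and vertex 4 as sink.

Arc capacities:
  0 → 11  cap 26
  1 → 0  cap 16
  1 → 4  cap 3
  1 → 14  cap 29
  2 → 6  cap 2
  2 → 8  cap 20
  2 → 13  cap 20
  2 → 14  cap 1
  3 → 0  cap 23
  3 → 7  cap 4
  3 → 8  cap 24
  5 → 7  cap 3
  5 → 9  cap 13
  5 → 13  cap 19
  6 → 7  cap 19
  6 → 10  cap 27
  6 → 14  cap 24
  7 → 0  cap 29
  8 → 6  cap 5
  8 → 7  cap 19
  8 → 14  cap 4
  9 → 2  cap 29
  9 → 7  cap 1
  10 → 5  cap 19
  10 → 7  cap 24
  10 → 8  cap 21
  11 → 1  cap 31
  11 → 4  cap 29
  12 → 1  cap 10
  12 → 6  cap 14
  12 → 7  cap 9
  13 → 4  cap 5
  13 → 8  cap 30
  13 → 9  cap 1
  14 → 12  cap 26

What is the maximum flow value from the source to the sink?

augment #1: 3→0→11→4 bottleneck 23, total now 23
augment #2: 3→7→0→11→4 bottleneck 3, total now 26
augment #3: 3→8→14→12→1→4 bottleneck 3, total now 29
augment #4: 3→8→6→10→5→13→4 bottleneck 5, total now 34

Maximum flow value: 34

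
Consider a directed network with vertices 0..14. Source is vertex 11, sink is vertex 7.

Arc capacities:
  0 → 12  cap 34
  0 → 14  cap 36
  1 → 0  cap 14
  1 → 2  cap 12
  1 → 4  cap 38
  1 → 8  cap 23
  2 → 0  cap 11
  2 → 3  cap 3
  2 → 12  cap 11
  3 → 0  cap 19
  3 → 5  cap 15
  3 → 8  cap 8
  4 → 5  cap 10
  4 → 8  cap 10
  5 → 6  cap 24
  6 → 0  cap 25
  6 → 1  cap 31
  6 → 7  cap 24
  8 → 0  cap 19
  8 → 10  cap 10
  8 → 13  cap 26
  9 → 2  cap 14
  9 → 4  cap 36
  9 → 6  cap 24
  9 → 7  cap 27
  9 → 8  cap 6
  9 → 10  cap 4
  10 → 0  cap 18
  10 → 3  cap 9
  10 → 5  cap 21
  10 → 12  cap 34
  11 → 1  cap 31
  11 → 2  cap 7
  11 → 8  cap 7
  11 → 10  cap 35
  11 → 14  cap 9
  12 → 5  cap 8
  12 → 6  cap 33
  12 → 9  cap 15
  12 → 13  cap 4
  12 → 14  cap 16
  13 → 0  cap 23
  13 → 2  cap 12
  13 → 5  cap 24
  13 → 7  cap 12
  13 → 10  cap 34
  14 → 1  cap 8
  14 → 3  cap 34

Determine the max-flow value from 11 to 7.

Maximum flow value: 51

augment #1: 11→8→13→7 bottleneck 7, total now 7
augment #2: 11→1→8→13→7 bottleneck 5, total now 12
augment #3: 11→2→12→6→7 bottleneck 7, total now 19
augment #4: 11→10→5→6→7 bottleneck 17, total now 36
augment #5: 11→10→12→9→7 bottleneck 15, total now 51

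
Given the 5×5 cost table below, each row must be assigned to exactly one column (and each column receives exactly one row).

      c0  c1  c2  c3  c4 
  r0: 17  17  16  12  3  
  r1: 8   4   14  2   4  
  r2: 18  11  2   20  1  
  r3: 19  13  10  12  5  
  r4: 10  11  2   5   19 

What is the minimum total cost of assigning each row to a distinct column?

Minimum assignment cost: 30

optimal assignment: row0→col4 (cost 3), row1→col3 (cost 2), row2→col2 (cost 2), row3→col1 (cost 13), row4→col0 (cost 10)
total = 3 + 2 + 2 + 13 + 10 = 30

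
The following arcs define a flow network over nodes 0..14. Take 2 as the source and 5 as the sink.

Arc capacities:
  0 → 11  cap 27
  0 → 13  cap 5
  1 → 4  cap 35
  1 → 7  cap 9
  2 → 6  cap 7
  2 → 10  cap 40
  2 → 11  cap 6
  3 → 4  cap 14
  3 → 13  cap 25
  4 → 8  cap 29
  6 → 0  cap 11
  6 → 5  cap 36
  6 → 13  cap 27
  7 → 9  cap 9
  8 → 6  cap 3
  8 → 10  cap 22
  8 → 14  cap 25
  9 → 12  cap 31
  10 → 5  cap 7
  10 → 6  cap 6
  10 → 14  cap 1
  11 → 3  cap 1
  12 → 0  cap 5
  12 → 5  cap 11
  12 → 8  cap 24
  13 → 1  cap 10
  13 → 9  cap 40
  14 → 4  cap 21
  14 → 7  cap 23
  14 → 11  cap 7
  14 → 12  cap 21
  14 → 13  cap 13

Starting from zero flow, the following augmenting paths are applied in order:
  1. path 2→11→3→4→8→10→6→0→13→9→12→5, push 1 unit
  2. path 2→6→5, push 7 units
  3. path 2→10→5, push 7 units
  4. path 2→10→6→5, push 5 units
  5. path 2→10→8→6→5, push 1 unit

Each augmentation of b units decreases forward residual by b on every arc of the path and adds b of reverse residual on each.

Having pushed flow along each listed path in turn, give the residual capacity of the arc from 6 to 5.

after path 1 (2→11→3→4→8→10→6→0→13→9→12→5, push 1): res(6,5)=36
after path 2 (2→6→5, push 7): res(6,5)=29
after path 3 (2→10→5, push 7): res(6,5)=29
after path 4 (2→10→6→5, push 5): res(6,5)=24
after path 5 (2→10→8→6→5, push 1): res(6,5)=23

Residual capacity of (6,5): 23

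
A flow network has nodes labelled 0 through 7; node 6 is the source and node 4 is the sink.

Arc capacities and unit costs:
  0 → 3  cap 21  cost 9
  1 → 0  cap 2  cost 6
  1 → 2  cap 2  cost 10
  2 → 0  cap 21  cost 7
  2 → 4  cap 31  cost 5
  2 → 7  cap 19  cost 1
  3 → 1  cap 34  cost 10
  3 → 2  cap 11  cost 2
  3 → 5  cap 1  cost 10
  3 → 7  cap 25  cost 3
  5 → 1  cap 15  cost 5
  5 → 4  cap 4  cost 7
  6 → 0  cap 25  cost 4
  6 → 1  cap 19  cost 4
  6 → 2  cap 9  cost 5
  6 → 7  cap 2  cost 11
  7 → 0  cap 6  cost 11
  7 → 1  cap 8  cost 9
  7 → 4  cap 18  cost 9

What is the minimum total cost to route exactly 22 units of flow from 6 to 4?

Minimum cost for 22 units: 348

shortest-cost path #1: 6→2→4 push 9 @ unit cost 10 (adds 90)
shortest-cost path #2: 6→1→2→4 push 2 @ unit cost 19 (adds 38)
shortest-cost path #3: 6→7→4 push 2 @ unit cost 20 (adds 40)
shortest-cost path #4: 6→0→3→2→4 push 9 @ unit cost 20 (adds 180)
total cost = 348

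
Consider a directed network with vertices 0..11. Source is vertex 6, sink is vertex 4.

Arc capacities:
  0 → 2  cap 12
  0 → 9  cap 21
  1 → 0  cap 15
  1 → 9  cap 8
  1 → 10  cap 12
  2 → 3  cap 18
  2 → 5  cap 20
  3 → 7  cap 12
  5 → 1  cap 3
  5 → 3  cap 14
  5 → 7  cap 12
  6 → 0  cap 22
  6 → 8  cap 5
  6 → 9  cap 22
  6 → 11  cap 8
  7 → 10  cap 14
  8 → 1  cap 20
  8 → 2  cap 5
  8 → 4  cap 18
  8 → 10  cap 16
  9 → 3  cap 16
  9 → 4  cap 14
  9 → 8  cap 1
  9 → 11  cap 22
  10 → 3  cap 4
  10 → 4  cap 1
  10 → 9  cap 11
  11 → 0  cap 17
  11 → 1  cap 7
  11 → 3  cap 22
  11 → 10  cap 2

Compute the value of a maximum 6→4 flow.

augment #1: 6→8→4 bottleneck 5, total now 5
augment #2: 6→9→4 bottleneck 14, total now 19
augment #3: 6→9→8→4 bottleneck 1, total now 20
augment #4: 6→11→10→4 bottleneck 1, total now 21

Maximum flow value: 21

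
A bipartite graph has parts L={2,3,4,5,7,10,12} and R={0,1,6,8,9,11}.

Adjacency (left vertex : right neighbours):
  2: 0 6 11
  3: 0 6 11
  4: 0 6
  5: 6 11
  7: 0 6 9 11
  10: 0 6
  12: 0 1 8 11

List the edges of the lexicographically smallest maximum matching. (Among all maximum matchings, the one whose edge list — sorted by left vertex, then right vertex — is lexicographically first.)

Lex-smallest maximum matching: {(2,0), (3,6), (5,11), (7,9), (12,1)}

|M| = 5 (so the lex-smallest maximum matching has 5 edges)
process left vertices in ascending order; for each, take the smallest-labelled available neighbour that still permits 5 edges overall, or leave it unmatched if none does
lex-smallest matching: {2-0, 3-6, 5-11, 7-9, 12-1}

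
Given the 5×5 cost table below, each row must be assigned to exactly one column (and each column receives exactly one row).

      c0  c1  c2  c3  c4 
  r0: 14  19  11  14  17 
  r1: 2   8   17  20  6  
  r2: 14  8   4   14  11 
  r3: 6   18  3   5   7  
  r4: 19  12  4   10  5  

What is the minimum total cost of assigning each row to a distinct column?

Minimum assignment cost: 31

optimal assignment: row0→col2 (cost 11), row1→col0 (cost 2), row2→col1 (cost 8), row3→col3 (cost 5), row4→col4 (cost 5)
total = 11 + 2 + 8 + 5 + 5 = 31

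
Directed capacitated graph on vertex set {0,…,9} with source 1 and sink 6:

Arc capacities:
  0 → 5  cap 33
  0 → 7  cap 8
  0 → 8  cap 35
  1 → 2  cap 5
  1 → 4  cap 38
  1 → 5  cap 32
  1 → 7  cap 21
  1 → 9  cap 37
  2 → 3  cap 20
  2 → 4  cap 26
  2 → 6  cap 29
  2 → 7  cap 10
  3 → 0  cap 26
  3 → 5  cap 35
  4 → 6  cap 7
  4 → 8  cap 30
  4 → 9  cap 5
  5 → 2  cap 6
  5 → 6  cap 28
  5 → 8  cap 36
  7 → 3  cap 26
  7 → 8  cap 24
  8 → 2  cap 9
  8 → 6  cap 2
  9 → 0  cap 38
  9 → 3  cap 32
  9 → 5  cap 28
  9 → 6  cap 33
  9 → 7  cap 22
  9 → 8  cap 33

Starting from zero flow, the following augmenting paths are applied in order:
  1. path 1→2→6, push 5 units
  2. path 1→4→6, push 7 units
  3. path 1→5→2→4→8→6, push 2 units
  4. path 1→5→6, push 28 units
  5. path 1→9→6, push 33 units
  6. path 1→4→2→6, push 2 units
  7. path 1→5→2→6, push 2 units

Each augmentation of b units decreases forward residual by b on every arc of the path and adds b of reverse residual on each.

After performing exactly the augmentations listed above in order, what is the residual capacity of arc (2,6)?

Residual capacity of (2,6): 20

after path 1 (1→2→6, push 5): res(2,6)=24
after path 2 (1→4→6, push 7): res(2,6)=24
after path 3 (1→5→2→4→8→6, push 2): res(2,6)=24
after path 4 (1→5→6, push 28): res(2,6)=24
after path 5 (1→9→6, push 33): res(2,6)=24
after path 6 (1→4→2→6, push 2): res(2,6)=22
after path 7 (1→5→2→6, push 2): res(2,6)=20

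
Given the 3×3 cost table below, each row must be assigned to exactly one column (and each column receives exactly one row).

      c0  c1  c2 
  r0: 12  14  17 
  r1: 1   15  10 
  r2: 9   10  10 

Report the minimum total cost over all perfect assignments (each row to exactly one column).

Minimum assignment cost: 25

optimal assignment: row0→col1 (cost 14), row1→col0 (cost 1), row2→col2 (cost 10)
total = 14 + 1 + 10 = 25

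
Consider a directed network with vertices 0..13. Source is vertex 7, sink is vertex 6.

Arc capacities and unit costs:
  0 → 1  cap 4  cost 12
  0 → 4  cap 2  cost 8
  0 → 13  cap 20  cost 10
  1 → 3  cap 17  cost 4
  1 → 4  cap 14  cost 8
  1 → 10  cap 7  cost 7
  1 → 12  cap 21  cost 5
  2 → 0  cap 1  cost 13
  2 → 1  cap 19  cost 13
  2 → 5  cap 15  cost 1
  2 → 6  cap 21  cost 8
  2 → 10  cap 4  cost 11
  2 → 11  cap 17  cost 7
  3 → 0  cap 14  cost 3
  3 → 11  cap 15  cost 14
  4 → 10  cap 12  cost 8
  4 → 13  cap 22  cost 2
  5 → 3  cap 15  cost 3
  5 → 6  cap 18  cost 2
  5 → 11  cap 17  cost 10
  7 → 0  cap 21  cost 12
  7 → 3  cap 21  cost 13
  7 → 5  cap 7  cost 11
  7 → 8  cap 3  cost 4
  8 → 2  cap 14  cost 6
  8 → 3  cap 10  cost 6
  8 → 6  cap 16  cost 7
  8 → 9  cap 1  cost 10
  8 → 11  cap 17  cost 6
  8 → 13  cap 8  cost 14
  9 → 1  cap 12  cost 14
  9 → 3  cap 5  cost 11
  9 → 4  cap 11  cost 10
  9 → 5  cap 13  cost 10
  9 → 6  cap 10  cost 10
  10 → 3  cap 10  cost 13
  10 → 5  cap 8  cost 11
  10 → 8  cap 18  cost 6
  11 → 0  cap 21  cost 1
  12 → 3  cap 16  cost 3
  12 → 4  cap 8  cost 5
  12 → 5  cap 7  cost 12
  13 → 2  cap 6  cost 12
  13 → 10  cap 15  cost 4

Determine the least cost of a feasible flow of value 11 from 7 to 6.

Minimum cost for 11 units: 161

shortest-cost path #1: 7→8→6 push 3 @ unit cost 11 (adds 33)
shortest-cost path #2: 7→5→6 push 7 @ unit cost 13 (adds 91)
shortest-cost path #3: 7→0→13→2→5→6 push 1 @ unit cost 37 (adds 37)
total cost = 161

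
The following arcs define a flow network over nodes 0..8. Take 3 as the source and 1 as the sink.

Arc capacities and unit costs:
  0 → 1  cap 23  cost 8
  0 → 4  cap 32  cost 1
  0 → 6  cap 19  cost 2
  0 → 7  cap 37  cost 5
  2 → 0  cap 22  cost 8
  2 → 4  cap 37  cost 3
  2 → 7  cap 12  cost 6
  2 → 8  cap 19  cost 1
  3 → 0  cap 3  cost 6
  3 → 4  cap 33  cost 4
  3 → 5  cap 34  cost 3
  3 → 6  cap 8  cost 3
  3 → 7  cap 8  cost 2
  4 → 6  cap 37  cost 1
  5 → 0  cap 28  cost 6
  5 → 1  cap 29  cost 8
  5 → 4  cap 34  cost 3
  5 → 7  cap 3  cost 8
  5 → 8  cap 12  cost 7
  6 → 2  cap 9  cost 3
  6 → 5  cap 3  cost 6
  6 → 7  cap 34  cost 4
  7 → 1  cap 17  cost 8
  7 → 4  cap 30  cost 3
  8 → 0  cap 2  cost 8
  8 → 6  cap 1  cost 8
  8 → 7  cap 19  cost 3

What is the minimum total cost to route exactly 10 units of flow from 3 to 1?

shortest-cost path #1: 3→7→1 push 8 @ unit cost 10 (adds 80)
shortest-cost path #2: 3→5→1 push 2 @ unit cost 11 (adds 22)
total cost = 102

Minimum cost for 10 units: 102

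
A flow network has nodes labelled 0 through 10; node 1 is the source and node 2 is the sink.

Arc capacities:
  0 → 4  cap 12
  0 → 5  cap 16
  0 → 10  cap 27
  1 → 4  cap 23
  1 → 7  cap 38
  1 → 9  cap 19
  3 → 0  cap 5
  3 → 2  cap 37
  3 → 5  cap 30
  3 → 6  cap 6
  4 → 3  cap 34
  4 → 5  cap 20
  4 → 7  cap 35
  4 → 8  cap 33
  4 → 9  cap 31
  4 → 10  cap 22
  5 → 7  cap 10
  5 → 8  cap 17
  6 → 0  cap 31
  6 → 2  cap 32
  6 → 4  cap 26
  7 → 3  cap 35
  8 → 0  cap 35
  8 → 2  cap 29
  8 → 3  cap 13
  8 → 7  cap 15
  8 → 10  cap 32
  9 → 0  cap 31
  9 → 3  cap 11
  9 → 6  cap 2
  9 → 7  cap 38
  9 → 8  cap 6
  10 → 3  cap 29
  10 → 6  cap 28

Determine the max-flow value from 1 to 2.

Maximum flow value: 77

augment #1: 1→4→3→2 bottleneck 23, total now 23
augment #2: 1→7→3→2 bottleneck 14, total now 37
augment #3: 1→9→6→2 bottleneck 2, total now 39
augment #4: 1→9→8→2 bottleneck 6, total now 45
augment #5: 1→7→3→6→2 bottleneck 6, total now 51
augment #6: 1→7→3→4→8→2 bottleneck 15, total now 66
augment #7: 1→9→0→4→8→2 bottleneck 8, total now 74
augment #8: 1→9→0→10→6→2 bottleneck 3, total now 77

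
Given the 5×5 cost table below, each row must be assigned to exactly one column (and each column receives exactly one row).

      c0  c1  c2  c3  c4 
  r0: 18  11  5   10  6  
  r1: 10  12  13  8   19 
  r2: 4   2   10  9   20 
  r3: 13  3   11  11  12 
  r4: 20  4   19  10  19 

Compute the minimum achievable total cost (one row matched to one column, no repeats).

one of 2 optimal assignments: row0→col2 (cost 5), row1→col3 (cost 8), row2→col0 (cost 4), row3→col4 (cost 12), row4→col1 (cost 4)
total = 5 + 8 + 4 + 12 + 4 = 33

Minimum assignment cost: 33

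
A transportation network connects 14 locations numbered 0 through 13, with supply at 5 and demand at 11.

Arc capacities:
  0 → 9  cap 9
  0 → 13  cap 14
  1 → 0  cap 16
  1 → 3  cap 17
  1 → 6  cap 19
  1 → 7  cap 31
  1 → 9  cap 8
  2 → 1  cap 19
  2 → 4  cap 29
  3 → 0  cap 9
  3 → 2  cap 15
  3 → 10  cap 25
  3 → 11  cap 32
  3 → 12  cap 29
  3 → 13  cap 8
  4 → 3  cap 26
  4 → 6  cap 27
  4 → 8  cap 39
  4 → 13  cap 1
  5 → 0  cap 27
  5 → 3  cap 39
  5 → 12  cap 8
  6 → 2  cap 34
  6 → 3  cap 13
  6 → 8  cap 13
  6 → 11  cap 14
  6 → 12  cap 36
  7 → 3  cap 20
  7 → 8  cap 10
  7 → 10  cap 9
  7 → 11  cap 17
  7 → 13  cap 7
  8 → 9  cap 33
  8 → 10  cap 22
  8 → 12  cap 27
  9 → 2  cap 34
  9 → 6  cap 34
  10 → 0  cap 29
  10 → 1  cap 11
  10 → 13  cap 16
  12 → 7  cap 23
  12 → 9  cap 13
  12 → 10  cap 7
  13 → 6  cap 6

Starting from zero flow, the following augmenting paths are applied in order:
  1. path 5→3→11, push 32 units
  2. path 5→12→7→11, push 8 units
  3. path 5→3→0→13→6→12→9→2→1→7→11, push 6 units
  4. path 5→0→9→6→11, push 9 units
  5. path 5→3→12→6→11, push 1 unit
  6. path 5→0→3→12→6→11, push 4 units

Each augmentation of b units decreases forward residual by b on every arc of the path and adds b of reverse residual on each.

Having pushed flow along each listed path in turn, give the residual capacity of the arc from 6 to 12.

after path 1 (5→3→11, push 32): res(6,12)=36
after path 2 (5→12→7→11, push 8): res(6,12)=36
after path 3 (5→3→0→13→6→12→9→2→1→7→11, push 6): res(6,12)=30
after path 4 (5→0→9→6→11, push 9): res(6,12)=30
after path 5 (5→3→12→6→11, push 1): res(6,12)=31
after path 6 (5→0→3→12→6→11, push 4): res(6,12)=35

Residual capacity of (6,12): 35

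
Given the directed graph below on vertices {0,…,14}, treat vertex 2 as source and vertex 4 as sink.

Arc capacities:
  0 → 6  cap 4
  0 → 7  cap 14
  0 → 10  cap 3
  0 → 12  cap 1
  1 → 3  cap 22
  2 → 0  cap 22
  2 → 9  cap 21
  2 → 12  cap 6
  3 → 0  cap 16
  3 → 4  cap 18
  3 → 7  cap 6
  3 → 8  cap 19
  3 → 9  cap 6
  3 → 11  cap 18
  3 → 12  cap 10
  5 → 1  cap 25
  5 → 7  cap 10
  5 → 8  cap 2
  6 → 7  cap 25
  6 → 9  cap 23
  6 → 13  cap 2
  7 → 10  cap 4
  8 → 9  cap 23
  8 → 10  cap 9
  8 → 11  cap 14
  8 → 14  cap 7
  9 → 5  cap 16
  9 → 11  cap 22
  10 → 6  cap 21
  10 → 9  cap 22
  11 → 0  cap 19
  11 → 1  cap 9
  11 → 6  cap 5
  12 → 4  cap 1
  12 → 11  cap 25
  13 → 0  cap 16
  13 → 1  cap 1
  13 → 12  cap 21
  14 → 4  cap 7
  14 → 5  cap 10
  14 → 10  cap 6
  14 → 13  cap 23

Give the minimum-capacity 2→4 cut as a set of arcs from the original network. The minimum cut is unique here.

augment #1: 2→12→4 push 1
augment #2: 2→9→5→1→3→4 push 16
augment #3: 2→9→11→1→3→4 push 2
augment #4: 2→9→11→1→3→8→14→4 push 3
augment #5: 2→12→11→1→3→8→14→4 push 1
augment #6: 2→12→11→1→5→8→14→4 push 2
max flow = 25; residual-reachable set from 2 gives S-side
cut edges (S→T): {(1,3), (5,8), (12,4)} total cap 25

Min-cut arcs: {(1,3), (5,8), (12,4)} (total capacity 25)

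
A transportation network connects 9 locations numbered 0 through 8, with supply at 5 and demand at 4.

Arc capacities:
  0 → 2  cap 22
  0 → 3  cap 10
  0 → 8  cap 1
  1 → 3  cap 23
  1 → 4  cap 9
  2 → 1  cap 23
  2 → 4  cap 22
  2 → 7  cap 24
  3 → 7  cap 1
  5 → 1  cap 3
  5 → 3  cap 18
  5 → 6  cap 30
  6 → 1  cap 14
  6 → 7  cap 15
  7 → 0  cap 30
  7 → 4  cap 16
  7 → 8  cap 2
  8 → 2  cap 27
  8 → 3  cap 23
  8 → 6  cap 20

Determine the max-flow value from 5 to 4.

augment #1: 5→1→4 bottleneck 3, total now 3
augment #2: 5→3→7→4 bottleneck 1, total now 4
augment #3: 5→6→1→4 bottleneck 6, total now 10
augment #4: 5→6→7→4 bottleneck 15, total now 25

Maximum flow value: 25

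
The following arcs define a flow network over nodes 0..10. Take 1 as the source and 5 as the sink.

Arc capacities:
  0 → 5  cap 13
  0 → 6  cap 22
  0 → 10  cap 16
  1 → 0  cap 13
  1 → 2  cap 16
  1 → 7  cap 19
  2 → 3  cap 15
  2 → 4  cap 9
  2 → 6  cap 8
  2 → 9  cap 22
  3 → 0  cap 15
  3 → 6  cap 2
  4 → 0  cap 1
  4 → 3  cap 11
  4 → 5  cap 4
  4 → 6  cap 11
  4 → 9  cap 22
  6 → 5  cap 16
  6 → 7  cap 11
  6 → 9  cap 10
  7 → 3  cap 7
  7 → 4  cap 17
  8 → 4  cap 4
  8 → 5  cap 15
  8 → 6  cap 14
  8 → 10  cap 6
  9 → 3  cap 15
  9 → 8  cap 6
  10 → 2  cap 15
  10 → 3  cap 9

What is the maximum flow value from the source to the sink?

Maximum flow value: 39

augment #1: 1→0→5 bottleneck 13, total now 13
augment #2: 1→2→4→5 bottleneck 4, total now 17
augment #3: 1→2→6→5 bottleneck 8, total now 25
augment #4: 1→2→3→6→5 bottleneck 2, total now 27
augment #5: 1→2→4→6→5 bottleneck 2, total now 29
augment #6: 1→7→4→6→5 bottleneck 4, total now 33
augment #7: 1→7→4→9→8→5 bottleneck 6, total now 39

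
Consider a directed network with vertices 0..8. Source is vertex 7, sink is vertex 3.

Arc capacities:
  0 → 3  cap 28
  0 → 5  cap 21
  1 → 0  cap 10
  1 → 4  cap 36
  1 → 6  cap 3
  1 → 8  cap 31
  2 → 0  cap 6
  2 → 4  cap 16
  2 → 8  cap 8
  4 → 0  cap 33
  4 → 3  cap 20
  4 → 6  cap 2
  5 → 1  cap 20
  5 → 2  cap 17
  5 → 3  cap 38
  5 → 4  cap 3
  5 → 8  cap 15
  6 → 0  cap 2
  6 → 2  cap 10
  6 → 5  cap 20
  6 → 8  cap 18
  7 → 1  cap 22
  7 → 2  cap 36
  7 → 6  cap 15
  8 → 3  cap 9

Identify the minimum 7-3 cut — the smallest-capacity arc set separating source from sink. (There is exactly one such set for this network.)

Min-cut arcs: {(2,0), (2,4), (2,8), (7,1), (7,6)} (total capacity 67)

augment #1: 7→1→0→3 push 10
augment #2: 7→1→4→3 push 12
augment #3: 7→2→0→3 push 6
augment #4: 7→2→4→3 push 8
augment #5: 7→2→8→3 push 8
augment #6: 7→6→0→3 push 2
augment #7: 7→6→5→3 push 13
augment #8: 7→2→4→0→3 push 8
max flow = 67; residual-reachable set from 7 gives S-side
cut edges (S→T): {(2,0), (2,4), (2,8), (7,1), (7,6)} total cap 67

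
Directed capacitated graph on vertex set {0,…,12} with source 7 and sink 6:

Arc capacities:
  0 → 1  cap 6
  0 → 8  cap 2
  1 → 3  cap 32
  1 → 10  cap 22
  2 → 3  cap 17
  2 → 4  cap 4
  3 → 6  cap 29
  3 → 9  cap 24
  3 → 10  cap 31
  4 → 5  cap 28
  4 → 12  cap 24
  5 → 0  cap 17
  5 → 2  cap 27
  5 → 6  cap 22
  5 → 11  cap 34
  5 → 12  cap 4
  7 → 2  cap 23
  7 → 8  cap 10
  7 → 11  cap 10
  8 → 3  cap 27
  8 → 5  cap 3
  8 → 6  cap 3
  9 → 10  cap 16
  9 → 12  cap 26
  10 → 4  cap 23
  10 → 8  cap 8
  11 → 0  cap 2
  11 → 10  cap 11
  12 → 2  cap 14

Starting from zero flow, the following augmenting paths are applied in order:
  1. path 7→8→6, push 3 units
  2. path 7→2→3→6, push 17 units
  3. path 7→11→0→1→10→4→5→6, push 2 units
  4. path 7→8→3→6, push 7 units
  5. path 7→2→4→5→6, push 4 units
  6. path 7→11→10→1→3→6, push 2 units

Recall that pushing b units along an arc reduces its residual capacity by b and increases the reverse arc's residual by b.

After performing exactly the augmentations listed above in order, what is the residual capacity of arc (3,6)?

after path 1 (7→8→6, push 3): res(3,6)=29
after path 2 (7→2→3→6, push 17): res(3,6)=12
after path 3 (7→11→0→1→10→4→5→6, push 2): res(3,6)=12
after path 4 (7→8→3→6, push 7): res(3,6)=5
after path 5 (7→2→4→5→6, push 4): res(3,6)=5
after path 6 (7→11→10→1→3→6, push 2): res(3,6)=3

Residual capacity of (3,6): 3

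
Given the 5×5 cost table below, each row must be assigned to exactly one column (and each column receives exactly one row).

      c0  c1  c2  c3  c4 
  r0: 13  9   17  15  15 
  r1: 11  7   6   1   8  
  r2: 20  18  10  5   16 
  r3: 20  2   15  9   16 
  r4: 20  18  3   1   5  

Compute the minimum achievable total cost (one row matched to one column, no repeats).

one of 3 optimal assignments: row0→col0 (cost 13), row1→col2 (cost 6), row2→col3 (cost 5), row3→col1 (cost 2), row4→col4 (cost 5)
total = 13 + 6 + 5 + 2 + 5 = 31

Minimum assignment cost: 31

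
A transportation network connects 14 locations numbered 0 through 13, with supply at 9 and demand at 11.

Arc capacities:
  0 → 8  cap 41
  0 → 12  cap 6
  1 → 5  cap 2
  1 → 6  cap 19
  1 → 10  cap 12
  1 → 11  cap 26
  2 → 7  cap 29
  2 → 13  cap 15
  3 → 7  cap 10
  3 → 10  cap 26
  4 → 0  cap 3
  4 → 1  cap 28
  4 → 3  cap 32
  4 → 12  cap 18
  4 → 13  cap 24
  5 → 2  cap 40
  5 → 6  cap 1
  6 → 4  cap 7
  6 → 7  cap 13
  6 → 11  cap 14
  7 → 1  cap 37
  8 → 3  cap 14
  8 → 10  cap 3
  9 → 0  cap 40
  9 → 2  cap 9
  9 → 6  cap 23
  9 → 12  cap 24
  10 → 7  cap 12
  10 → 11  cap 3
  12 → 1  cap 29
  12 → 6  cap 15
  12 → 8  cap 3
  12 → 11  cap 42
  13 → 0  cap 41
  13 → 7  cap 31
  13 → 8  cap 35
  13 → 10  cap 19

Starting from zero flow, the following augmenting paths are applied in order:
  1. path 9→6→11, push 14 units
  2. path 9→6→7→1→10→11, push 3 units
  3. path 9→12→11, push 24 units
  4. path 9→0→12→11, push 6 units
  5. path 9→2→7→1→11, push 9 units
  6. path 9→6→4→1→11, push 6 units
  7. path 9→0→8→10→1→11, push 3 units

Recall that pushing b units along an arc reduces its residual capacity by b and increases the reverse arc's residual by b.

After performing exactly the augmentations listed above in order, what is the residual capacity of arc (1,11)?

Residual capacity of (1,11): 8

after path 1 (9→6→11, push 14): res(1,11)=26
after path 2 (9→6→7→1→10→11, push 3): res(1,11)=26
after path 3 (9→12→11, push 24): res(1,11)=26
after path 4 (9→0→12→11, push 6): res(1,11)=26
after path 5 (9→2→7→1→11, push 9): res(1,11)=17
after path 6 (9→6→4→1→11, push 6): res(1,11)=11
after path 7 (9→0→8→10→1→11, push 3): res(1,11)=8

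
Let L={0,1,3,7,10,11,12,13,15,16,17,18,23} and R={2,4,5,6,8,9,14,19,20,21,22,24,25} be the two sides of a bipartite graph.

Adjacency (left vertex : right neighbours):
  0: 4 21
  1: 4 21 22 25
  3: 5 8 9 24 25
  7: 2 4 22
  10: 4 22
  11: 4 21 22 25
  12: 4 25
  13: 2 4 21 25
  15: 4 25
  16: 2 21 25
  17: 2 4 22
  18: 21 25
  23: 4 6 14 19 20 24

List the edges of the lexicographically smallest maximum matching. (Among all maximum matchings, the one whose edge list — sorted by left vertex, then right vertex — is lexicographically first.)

Lex-smallest maximum matching: {(0,4), (1,21), (3,5), (7,2), (10,22), (11,25), (23,6)}

|M| = 7 (so the lex-smallest maximum matching has 7 edges)
process left vertices in ascending order; for each, take the smallest-labelled available neighbour that still permits 7 edges overall, or leave it unmatched if none does
lex-smallest matching: {0-4, 1-21, 3-5, 7-2, 10-22, 11-25, 23-6}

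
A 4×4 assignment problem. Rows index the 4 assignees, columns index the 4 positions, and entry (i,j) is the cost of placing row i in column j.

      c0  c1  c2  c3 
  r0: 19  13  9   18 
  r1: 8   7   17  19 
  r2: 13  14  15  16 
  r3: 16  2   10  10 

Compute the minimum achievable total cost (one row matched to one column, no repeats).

Minimum assignment cost: 35

optimal assignment: row0→col2 (cost 9), row1→col0 (cost 8), row2→col3 (cost 16), row3→col1 (cost 2)
total = 9 + 8 + 16 + 2 = 35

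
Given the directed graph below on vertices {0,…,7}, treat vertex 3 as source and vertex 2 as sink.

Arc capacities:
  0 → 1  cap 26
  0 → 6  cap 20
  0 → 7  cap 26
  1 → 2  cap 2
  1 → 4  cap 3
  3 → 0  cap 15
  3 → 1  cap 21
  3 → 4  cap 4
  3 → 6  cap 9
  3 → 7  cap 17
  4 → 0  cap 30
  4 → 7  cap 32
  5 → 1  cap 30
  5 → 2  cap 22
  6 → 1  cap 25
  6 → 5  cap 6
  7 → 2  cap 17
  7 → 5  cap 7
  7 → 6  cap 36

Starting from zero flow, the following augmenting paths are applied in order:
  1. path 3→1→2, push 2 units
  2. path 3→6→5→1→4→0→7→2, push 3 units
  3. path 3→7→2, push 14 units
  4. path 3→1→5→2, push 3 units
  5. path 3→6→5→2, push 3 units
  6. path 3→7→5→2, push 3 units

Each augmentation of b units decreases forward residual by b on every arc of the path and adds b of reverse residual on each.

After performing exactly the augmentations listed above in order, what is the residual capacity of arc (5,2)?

Residual capacity of (5,2): 13

after path 1 (3→1→2, push 2): res(5,2)=22
after path 2 (3→6→5→1→4→0→7→2, push 3): res(5,2)=22
after path 3 (3→7→2, push 14): res(5,2)=22
after path 4 (3→1→5→2, push 3): res(5,2)=19
after path 5 (3→6→5→2, push 3): res(5,2)=16
after path 6 (3→7→5→2, push 3): res(5,2)=13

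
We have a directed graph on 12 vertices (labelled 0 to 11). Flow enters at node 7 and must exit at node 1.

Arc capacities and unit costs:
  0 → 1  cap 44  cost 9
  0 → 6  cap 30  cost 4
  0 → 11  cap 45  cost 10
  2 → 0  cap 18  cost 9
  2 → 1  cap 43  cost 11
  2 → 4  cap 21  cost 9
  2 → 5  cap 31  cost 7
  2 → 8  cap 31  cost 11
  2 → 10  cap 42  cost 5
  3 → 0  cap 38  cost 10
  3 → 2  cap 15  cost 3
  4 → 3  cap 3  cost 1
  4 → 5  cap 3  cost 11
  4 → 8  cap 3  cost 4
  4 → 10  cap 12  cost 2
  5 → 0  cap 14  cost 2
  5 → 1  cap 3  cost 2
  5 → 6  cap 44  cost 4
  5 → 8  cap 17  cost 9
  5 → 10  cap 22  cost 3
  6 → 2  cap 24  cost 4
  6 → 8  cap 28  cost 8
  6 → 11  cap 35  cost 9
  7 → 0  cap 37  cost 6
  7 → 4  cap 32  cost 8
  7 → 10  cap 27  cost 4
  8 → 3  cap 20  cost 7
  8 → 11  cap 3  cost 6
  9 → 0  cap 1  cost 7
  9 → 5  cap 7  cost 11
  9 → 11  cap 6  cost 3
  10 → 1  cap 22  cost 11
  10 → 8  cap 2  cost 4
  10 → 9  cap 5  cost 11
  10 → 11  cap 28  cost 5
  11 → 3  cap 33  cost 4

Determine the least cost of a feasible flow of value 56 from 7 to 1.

Minimum cost for 56 units: 840

shortest-cost path #1: 7→10→1 push 22 @ unit cost 15 (adds 330)
shortest-cost path #2: 7→0→1 push 34 @ unit cost 15 (adds 510)
total cost = 840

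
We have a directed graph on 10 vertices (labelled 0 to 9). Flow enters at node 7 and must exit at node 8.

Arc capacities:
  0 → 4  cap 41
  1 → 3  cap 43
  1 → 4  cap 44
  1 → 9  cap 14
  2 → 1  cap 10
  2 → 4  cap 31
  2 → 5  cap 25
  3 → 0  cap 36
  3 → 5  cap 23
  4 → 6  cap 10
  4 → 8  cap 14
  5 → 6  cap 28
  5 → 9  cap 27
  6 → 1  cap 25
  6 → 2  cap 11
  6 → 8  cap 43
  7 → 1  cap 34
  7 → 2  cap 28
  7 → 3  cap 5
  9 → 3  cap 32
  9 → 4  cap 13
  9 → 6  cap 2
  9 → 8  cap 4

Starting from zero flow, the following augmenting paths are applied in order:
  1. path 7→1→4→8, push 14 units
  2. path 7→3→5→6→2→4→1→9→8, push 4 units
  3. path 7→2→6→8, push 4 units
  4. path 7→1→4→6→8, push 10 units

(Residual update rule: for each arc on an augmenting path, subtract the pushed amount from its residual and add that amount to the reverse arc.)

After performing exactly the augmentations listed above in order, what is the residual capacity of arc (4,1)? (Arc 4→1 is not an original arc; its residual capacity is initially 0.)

Residual capacity of (4,1): 20

after path 1 (7→1→4→8, push 14): res(4,1)=14
after path 2 (7→3→5→6→2→4→1→9→8, push 4): res(4,1)=10
after path 3 (7→2→6→8, push 4): res(4,1)=10
after path 4 (7→1→4→6→8, push 10): res(4,1)=20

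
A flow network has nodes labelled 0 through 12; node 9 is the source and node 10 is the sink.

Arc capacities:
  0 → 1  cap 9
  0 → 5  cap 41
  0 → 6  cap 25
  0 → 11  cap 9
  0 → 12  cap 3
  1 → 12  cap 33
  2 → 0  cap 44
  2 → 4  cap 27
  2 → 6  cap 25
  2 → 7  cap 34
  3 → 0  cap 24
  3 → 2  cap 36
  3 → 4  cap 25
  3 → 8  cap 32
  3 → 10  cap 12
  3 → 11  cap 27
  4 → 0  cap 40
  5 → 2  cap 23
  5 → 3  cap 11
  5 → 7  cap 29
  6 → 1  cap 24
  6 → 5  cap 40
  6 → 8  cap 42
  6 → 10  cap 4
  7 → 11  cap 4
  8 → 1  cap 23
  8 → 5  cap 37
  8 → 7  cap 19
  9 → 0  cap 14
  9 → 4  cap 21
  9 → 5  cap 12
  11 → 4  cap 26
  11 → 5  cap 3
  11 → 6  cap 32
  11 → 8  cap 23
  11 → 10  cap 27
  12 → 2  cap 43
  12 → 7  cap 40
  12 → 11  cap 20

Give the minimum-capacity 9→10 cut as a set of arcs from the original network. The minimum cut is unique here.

augment #1: 9→0→6→10 push 4
augment #2: 9→0→11→10 push 9
augment #3: 9→5→3→10 push 11
augment #4: 9→0→12→11→10 push 1
augment #5: 9→5→7→11→10 push 1
augment #6: 9→4→0→12→11→10 push 2
augment #7: 9→4→0→1→12→11→10 push 9
augment #8: 9→4→0→5→7→11→10 push 3
augment #9: 9→4→0→6→1→12→11→10 push 2
max flow = 42; residual-reachable set from 9 gives S-side
cut edges (S→T): {(5,3), (6,10), (11,10)} total cap 42

Min-cut arcs: {(5,3), (6,10), (11,10)} (total capacity 42)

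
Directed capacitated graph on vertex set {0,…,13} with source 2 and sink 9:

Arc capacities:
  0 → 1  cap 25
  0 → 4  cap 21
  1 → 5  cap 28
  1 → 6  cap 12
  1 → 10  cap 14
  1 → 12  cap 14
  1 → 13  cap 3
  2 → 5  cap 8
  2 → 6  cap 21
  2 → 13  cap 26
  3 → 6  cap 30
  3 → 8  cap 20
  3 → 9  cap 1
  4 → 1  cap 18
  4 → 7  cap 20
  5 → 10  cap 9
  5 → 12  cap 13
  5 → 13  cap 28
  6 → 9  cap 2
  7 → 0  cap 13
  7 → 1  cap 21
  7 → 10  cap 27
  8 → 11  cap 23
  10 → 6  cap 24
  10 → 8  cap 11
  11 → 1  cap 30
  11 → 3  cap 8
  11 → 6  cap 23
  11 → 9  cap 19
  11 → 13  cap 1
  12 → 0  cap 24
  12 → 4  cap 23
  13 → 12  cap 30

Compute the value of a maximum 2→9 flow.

augment #1: 2→6→9 bottleneck 2, total now 2
augment #2: 2→5→10→8→11→9 bottleneck 8, total now 10
augment #3: 2→13→12→0→1→10→8→11→9 bottleneck 3, total now 13

Maximum flow value: 13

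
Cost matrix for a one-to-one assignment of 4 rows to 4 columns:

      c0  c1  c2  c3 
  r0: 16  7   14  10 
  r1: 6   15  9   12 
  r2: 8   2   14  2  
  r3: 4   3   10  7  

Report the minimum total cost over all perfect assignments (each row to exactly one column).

optimal assignment: row0→col1 (cost 7), row1→col2 (cost 9), row2→col3 (cost 2), row3→col0 (cost 4)
total = 7 + 9 + 2 + 4 = 22

Minimum assignment cost: 22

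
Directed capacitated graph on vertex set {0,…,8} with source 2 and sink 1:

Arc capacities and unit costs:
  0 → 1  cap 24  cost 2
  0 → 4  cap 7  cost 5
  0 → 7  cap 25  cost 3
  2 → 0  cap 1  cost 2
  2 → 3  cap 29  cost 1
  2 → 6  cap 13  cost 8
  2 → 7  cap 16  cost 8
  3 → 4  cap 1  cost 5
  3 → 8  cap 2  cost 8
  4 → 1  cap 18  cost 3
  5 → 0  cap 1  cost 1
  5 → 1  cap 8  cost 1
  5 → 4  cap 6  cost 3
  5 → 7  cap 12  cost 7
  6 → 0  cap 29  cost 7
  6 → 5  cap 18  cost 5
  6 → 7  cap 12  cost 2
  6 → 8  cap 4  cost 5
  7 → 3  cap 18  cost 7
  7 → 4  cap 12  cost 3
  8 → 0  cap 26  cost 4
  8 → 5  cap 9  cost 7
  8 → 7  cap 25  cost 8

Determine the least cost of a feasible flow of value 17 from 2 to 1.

Minimum cost for 17 units: 223

shortest-cost path #1: 2→0→1 push 1 @ unit cost 4 (adds 4)
shortest-cost path #2: 2→3→4→1 push 1 @ unit cost 9 (adds 9)
shortest-cost path #3: 2→7→4→1 push 12 @ unit cost 14 (adds 168)
shortest-cost path #4: 2→6→5→1 push 3 @ unit cost 14 (adds 42)
total cost = 223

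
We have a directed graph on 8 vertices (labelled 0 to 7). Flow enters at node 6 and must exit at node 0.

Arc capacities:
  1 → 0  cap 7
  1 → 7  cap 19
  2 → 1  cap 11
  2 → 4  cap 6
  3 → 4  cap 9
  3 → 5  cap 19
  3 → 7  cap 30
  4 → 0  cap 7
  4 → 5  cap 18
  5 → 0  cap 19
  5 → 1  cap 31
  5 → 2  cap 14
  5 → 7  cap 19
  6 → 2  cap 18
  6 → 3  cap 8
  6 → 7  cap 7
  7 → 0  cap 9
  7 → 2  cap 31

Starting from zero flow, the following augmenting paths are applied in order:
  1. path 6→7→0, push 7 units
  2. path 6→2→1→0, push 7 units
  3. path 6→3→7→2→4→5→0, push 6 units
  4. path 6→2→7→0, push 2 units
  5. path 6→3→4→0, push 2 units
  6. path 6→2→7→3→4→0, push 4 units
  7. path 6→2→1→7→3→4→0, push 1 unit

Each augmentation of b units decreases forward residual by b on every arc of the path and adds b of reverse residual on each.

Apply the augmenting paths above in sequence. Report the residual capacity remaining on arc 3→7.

after path 1 (6→7→0, push 7): res(3,7)=30
after path 2 (6→2→1→0, push 7): res(3,7)=30
after path 3 (6→3→7→2→4→5→0, push 6): res(3,7)=24
after path 4 (6→2→7→0, push 2): res(3,7)=24
after path 5 (6→3→4→0, push 2): res(3,7)=24
after path 6 (6→2→7→3→4→0, push 4): res(3,7)=28
after path 7 (6→2→1→7→3→4→0, push 1): res(3,7)=29

Residual capacity of (3,7): 29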